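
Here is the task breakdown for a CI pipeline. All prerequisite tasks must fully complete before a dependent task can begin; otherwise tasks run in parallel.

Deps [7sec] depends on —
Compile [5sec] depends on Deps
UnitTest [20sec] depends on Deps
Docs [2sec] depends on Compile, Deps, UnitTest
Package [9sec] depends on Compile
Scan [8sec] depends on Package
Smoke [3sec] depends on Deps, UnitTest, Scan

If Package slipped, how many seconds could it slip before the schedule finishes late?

0

The longest chain is Deps→Compile→Package→Scan→Smoke = 7+5+9+8+3 = 32; overall finish 32 seconds.
Longest path through Package: 32 seconds (earliest finish 21, latest finish 21).
Float = 32 − 32 = 0.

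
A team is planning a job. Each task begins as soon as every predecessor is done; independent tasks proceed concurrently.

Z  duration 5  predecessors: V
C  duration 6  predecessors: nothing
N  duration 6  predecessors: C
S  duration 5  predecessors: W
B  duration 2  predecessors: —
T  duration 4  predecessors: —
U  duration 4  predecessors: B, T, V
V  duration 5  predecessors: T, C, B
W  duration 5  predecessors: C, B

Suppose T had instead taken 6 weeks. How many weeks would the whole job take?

The binding path is C→V→Z = 6+5+5 = 16; finish at 16 weeks.
T has 2 weeks of float (longest path through it is 14).
Now T→V→Z = 6+5+5 = 16 is longest, so the finish becomes 16 weeks.

16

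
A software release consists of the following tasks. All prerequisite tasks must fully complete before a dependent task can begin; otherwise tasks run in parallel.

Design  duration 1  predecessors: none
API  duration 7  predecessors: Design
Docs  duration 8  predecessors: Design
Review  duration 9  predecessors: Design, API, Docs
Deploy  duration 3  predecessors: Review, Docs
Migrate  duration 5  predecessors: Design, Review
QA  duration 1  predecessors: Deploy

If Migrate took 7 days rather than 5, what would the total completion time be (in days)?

25

Actual critical path: Design→Docs→Review→Migrate = 1+8+9+5 = 23 ⇒ 23 days.
Migrate lies on that path, so at 7 days the path becomes 25 days.
The critical path is still Design→Docs→Review→Migrate; finish is now 25 days.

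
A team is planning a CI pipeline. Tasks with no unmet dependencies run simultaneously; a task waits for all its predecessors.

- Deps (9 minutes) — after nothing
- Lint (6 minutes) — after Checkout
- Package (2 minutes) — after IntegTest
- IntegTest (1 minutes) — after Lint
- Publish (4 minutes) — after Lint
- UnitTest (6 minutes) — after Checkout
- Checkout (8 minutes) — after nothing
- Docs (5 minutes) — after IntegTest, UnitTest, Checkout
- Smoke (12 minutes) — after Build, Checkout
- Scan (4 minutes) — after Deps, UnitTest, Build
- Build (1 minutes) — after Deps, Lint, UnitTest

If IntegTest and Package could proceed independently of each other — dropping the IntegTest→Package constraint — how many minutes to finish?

Before: longest chain Checkout→Lint→Build→Smoke = 8+6+1+12 = 27, finish 27.
Without IntegTest→Package, Package's earliest start moves from 15 to 0.
After: Checkout→Lint→Build→Smoke = 8+6+1+12 = 27 → 27 minutes.

27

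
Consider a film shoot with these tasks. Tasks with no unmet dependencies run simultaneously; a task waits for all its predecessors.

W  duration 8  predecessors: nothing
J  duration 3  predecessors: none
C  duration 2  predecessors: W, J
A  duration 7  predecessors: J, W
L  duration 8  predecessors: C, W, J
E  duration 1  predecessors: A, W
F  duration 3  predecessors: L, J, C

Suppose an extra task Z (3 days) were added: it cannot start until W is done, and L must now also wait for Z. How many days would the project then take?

Originally the project takes 21 days.
With Z inserted, L now waits for max(C, W, J, Z).
New critical path: W→Z→L→F = 8+3+8+3 = 22 ⇒ 22 days.

22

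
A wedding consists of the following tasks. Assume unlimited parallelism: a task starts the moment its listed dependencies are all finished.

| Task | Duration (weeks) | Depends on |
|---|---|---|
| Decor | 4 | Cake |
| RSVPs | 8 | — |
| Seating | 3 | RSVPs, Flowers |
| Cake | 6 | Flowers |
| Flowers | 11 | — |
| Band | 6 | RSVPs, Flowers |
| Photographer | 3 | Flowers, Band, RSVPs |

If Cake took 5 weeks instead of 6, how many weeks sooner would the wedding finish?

1

Actual critical path: Flowers→Cake→Decor = 11+6+4 = 21 ⇒ 21 weeks.
Cake is on the critical path; changing it to 5 makes that path 20 weeks.
No other chain overtakes it, so the finish is 20 weeks.
Change in finish: 20 − 21 = -1 weeks.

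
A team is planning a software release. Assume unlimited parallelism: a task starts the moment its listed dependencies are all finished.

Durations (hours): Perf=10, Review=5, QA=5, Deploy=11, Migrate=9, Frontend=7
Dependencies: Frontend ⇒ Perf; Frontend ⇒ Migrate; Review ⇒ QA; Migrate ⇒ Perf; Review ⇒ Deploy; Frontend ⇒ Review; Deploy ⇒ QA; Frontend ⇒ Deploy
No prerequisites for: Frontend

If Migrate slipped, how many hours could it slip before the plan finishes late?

2

Frontend→Review→Deploy→QA = 7+5+11+5 = 28 sets the makespan at 28 hours.
The longest chain containing Migrate totals 26 hours.
Float = 28 − 26 = 2.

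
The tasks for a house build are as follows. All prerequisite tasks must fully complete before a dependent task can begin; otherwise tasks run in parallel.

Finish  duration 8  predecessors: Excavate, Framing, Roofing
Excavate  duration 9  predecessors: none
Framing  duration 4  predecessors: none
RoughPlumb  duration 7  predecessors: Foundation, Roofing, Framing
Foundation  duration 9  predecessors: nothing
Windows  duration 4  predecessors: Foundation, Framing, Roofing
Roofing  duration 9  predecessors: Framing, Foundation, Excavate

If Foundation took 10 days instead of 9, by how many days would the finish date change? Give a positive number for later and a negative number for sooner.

1

The binding path is Foundation→Roofing→Finish = 9+9+8 = 26; finish at 26 days.
Since Foundation is critical, the +1 change carries straight to that chain (now 27 days).
No other chain overtakes it, so the finish is 27 days.
Change in finish: 27 − 26 = +1 days.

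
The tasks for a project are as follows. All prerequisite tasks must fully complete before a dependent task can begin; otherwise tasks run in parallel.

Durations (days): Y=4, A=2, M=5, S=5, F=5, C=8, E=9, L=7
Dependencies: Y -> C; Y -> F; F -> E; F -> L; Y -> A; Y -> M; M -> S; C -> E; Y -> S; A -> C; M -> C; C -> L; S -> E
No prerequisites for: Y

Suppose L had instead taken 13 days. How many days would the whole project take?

As given, the longest chain is Y→M→C→E = 4+5+8+9 = 26, so the finish is 26 days.
The longest path through L is only 24 days, so L has float 2.
The binding chain switches to Y→M→C→L = 4+5+8+13 = 30; finish 30 days.

30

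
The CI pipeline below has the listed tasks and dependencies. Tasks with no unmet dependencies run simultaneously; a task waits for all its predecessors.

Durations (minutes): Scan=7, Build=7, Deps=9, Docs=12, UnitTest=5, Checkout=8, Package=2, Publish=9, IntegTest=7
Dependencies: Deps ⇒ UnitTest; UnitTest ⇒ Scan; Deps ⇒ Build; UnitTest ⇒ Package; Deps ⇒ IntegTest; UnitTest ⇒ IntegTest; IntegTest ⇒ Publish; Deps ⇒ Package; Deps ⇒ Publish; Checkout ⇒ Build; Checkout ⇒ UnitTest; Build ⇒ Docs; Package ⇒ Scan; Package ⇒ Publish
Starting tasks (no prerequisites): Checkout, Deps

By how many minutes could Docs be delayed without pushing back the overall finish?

The longest chain is Deps→UnitTest→IntegTest→Publish = 9+5+7+9 = 30; overall finish 30 minutes.
Longest path through Docs: 28 minutes (earliest finish 28, latest finish 30).
Float = 30 − 28 = 2.

2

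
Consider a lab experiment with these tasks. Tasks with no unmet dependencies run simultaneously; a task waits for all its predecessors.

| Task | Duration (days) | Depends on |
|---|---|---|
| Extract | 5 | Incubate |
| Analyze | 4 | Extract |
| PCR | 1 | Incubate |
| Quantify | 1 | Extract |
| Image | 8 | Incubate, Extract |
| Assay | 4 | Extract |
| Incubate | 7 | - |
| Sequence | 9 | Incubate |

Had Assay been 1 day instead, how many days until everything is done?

20

As given, the longest chain is Incubate→Extract→Image = 7+5+8 = 20, so the finish is 20 days.
The longest path through Assay is only 16 days, so Assay has float 4.
The critical path is still Incubate→Extract→Image; finish is now 20 days.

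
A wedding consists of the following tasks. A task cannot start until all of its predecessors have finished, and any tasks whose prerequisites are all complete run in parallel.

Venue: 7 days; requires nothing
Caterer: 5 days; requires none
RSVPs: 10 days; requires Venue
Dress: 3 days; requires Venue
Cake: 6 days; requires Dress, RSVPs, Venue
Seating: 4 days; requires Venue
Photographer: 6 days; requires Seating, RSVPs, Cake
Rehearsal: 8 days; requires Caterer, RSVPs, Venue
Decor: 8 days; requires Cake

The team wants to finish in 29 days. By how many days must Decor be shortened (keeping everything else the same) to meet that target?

2

Current finish: 31 days; target: 29.
Decor is on every critical path, so each day cut from Decor cuts the finish by one (this holds down to a finish of 29).
Need 31 − 29 = 2 days off Decor → Decor becomes 6 days, finish becomes 29.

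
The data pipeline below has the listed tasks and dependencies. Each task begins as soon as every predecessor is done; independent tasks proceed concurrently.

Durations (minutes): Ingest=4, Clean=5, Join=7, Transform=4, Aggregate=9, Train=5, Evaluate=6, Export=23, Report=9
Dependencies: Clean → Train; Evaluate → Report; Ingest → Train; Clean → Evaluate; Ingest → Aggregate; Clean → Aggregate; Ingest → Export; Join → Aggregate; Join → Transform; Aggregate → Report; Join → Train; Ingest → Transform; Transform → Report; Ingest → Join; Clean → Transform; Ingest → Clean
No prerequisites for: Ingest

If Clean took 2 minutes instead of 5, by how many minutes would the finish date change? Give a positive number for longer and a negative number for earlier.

0

Critical path before the change: Ingest→Join→Aggregate→Report = 4+7+9+9 = 29 giving 29 minutes.
Clean is off the critical path — its longest chain is 27 minutes, giving 2 of slack.
The critical path is still Ingest→Join→Aggregate→Report; finish is now 29 minutes.
Change in finish: 29 − 29 = +0 minutes.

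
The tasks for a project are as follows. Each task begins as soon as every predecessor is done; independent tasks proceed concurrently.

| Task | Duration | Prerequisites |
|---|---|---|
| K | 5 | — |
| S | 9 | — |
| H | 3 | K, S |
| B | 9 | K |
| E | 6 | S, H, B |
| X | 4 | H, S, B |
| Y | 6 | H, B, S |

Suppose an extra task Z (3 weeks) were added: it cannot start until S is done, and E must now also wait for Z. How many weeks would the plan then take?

20

Originally the plan takes 20 weeks.
With Z inserted, E now waits for max(S, H, B, Z).
New critical path: K→B→E = 5+9+6 = 20 ⇒ 20 weeks.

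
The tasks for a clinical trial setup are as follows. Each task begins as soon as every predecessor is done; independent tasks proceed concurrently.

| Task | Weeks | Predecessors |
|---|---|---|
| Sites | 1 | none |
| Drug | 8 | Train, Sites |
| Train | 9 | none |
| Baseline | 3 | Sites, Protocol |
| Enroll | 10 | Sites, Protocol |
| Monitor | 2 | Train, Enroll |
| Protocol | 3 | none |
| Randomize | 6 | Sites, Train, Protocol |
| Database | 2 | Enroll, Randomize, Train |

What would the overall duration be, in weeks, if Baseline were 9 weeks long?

Critical path before the change: Train→Randomize→Database = 9+6+2 = 17 giving 17 weeks.
Baseline is off the critical path — its longest chain is 6 weeks, giving 11 of slack.
The critical path is still Train→Randomize→Database; finish is now 17 weeks.

17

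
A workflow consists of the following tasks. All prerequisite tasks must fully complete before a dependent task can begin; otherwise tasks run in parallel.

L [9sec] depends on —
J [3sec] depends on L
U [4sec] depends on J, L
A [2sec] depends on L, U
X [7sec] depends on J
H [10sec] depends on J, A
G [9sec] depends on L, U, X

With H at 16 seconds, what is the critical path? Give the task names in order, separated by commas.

Critical path before the change: L→J→U→A→H = 9+3+4+2+10 = 28 giving 28 seconds.
Since H is critical, the +6 change carries straight to that chain (now 34 seconds).
The critical path is still L→J→U→A→H; finish is now 34 seconds.

L, J, U, A, H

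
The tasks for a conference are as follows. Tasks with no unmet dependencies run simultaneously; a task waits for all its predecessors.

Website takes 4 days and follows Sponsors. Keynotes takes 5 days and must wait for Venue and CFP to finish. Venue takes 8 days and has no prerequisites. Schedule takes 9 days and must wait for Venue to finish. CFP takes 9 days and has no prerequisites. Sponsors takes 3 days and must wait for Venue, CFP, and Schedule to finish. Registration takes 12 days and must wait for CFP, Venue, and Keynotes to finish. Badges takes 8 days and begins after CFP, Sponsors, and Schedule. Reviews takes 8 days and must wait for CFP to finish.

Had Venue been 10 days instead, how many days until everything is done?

30

Critical path before the change: Venue→Schedule→Sponsors→Badges = 8+9+3+8 = 28 giving 28 days.
Venue lies on that path, so at 10 days the path becomes 30 days.
That remains the longest chain; total 30 days.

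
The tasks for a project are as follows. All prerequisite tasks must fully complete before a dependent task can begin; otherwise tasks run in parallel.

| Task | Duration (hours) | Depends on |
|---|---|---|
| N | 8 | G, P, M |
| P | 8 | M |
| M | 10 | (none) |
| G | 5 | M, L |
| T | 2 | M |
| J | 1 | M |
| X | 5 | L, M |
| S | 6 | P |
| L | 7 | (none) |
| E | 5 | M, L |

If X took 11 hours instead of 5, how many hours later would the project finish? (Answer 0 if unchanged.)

0

Baseline: M→P→N = 10+8+8 = 26 → 26 hours.
The longest path through X is only 15 hours, so X has float 11.
The critical path is still M→P→N; finish is now 26 hours.
Change in finish: 26 − 26 = +0 hours.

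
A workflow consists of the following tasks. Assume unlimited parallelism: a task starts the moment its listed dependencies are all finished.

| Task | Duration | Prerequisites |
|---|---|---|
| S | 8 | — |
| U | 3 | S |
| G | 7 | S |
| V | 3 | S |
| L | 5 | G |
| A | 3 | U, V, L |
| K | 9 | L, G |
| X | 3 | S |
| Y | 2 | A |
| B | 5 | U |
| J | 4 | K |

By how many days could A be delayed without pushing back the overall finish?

S→G→L→K→J = 8+7+5+9+4 = 33 sets the makespan at 33 days.
The longest chain containing A totals 25 days.
Slack of A = 28 − 20 = 8 days.

8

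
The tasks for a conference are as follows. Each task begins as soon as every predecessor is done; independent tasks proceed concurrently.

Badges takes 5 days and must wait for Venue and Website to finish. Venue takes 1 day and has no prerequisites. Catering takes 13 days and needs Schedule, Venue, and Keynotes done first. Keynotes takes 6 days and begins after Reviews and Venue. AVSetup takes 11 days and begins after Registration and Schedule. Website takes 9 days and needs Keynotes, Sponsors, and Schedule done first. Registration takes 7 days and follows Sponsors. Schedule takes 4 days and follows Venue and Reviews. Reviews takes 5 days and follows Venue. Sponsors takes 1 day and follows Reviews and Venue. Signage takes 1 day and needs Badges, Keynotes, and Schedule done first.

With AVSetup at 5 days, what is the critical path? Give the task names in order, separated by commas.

Venue, Reviews, Keynotes, Website, Badges, Signage

Baseline: Venue→Reviews→Keynotes→Website→Badges→Signage = 1+5+6+9+5+1 = 27 → 27 days.
The longest path through AVSetup is only 25 days, so AVSetup has float 2.
No other chain overtakes it, so the finish is 27 days.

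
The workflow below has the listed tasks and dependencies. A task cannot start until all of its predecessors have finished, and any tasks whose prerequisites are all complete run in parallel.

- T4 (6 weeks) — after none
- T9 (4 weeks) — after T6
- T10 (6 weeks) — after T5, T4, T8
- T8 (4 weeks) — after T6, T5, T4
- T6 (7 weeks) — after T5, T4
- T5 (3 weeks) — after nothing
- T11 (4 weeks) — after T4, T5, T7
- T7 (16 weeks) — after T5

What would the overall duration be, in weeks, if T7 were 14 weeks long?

Baseline: T5→T7→T11 = 3+16+4 = 23 → 23 weeks.
T7 lies on that path, so at 14 weeks the path becomes 21 weeks.
The binding chain switches to T4→T6→T8→T10 = 6+7+4+6 = 23; finish 23 weeks.

23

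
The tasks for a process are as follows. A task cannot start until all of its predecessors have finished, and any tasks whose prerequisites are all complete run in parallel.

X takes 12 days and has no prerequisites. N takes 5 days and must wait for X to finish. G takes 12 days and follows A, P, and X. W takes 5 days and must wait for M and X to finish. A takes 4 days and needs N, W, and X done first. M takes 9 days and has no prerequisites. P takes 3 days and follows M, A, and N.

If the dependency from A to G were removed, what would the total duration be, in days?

36

Before: longest chain X→N→A→P→G = 12+5+4+3+12 = 36, finish 36.
Dropping A→G doesn't change G's earliest start (24); another predecessor still binds.
After: X→N→A→P→G = 12+5+4+3+12 = 36 → 36 days.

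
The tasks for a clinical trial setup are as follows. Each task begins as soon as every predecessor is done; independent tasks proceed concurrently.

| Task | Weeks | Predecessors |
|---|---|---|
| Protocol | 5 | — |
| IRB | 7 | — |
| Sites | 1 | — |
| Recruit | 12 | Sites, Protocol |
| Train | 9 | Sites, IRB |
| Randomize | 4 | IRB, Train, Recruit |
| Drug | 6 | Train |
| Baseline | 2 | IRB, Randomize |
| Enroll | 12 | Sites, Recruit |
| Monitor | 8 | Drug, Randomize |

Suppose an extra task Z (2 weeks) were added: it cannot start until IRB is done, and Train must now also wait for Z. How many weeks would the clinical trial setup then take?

Originally the clinical trial setup takes 30 weeks.
With Z inserted, Train now waits for max(Sites, IRB, Z).
New critical path: IRB→Z→Train→Drug→Monitor = 7+2+9+6+8 = 32 ⇒ 32 weeks.

32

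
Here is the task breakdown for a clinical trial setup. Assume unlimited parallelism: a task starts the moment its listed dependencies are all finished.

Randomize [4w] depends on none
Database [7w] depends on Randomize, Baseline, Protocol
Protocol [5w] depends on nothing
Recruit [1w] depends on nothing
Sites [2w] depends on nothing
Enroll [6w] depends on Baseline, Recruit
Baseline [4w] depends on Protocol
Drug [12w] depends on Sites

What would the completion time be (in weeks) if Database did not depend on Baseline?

With the dependency in place, Protocol→Baseline→Database = 5+4+7 = 16 sets the finish at 16 weeks.
Without Baseline→Database, Database's earliest start moves from 9 to 5.
New critical path: Protocol→Baseline→Enroll = 5+4+6 = 15 ⇒ 15 weeks.

15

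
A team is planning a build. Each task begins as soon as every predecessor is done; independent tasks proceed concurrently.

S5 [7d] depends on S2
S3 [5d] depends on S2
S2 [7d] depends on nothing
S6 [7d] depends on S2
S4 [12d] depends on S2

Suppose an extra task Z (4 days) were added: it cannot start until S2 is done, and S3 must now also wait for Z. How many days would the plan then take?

Originally the plan takes 19 days.
With Z inserted, S3 now waits for max(S2, Z).
New critical path: S2→S4 = 7+12 = 19 ⇒ 19 days.

19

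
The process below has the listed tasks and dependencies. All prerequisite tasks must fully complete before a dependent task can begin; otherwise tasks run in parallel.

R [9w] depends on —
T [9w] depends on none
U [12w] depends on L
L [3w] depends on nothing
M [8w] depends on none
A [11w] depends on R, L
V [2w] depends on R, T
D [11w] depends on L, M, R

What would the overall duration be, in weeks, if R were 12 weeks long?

23

Actual critical path: R→A = 9+11 = 20 ⇒ 20 weeks.
Since R is critical, the +3 change carries straight to that chain (now 23 weeks).
That remains the longest chain; total 23 weeks.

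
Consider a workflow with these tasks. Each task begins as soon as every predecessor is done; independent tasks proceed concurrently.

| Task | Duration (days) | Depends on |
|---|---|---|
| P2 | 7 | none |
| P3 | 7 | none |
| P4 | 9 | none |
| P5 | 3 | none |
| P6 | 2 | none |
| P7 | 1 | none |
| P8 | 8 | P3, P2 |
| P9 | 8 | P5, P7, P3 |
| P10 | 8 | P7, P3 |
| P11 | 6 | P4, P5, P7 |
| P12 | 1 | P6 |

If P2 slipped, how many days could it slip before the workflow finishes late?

The longest chain is P2→P8 = 7+8 = 15; overall finish 15 days.
The longest chain containing P2 totals 15 days.
Float = 15 − 15 = 0.

0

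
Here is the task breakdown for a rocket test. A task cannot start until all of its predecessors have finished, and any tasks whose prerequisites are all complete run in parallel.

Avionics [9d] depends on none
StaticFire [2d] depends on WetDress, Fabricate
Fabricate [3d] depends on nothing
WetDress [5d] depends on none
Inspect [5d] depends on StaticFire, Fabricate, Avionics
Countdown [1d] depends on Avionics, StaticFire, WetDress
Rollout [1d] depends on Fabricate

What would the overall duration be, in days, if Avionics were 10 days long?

15

Critical path before the change: Avionics→Inspect = 9+5 = 14 giving 14 days.
Avionics is on the critical path; changing it to 10 makes that path 15 days.
No other chain overtakes it, so the finish is 15 days.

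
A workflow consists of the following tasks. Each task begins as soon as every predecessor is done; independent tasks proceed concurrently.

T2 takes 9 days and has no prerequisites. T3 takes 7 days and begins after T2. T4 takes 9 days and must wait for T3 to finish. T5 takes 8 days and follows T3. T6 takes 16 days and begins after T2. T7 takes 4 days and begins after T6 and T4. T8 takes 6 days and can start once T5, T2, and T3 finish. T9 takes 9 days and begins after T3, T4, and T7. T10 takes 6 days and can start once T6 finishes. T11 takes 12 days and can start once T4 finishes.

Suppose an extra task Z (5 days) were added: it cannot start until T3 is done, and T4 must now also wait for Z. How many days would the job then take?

Originally the job takes 38 days.
With Z inserted, T4 now waits for max(T3, Z).
New critical path: T2→T3→Z→T4→T7→T9 = 9+7+5+9+4+9 = 43 ⇒ 43 days.

43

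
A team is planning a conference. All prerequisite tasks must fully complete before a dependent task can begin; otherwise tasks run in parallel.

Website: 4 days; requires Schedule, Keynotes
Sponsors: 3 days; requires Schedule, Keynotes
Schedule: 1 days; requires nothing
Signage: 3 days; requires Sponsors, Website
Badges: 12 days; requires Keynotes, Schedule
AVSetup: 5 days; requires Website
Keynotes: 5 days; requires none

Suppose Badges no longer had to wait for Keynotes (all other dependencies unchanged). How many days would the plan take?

With the dependency in place, Keynotes→Badges = 5+12 = 17 sets the finish at 17 days.
Without Keynotes→Badges, Badges's earliest start moves from 5 to 1.
New critical path: Keynotes→Website→AVSetup = 5+4+5 = 14 ⇒ 14 days.

14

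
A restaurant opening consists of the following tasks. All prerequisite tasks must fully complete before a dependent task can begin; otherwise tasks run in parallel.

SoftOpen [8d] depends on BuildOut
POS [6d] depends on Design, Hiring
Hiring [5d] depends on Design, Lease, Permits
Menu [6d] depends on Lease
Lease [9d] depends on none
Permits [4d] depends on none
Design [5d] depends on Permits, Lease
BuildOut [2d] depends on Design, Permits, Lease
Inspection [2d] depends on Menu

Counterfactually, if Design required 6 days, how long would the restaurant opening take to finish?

26

Baseline: Lease→Design→Hiring→POS = 9+5+5+6 = 25 → 25 days.
Since Design is critical, the +1 change carries straight to that chain (now 26 days).
No other chain overtakes it, so the finish is 26 days.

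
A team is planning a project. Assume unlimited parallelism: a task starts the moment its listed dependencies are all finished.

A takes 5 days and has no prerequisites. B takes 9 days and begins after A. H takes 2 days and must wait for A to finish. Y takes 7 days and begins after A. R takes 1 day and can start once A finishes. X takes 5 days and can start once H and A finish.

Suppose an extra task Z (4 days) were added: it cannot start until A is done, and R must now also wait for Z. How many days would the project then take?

Originally the project takes 14 days.
With Z inserted, R now waits for max(A, Z).
New critical path: A→B = 5+9 = 14 ⇒ 14 days.

14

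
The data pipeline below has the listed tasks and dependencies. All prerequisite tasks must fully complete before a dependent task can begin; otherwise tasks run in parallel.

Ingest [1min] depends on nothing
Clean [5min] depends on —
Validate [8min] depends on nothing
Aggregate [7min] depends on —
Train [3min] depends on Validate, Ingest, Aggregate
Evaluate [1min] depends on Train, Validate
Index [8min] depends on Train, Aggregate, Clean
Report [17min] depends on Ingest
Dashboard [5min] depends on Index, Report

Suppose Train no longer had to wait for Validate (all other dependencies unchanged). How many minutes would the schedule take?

Original critical path: Validate→Train→Index→Dashboard = 8+3+8+5 = 24 ⇒ 24 minutes.
Without Validate→Train, Train's earliest start moves from 8 to 7.
After: Ingest→Report→Dashboard = 1+17+5 = 23 → 23 minutes.

23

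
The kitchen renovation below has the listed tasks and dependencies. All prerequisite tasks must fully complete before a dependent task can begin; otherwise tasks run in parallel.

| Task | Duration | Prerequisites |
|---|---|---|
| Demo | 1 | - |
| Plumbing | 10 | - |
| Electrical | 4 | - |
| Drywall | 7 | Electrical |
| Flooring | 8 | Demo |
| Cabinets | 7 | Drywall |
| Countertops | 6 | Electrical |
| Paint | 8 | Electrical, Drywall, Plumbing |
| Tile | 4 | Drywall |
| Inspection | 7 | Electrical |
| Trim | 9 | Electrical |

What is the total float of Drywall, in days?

0

The longest chain is Electrical→Drywall→Paint = 4+7+8 = 19; overall finish 19 days.
Longest path through Drywall: 19 days (earliest finish 11, latest finish 11).
Slack of Drywall = 4 − 4 = 0 days.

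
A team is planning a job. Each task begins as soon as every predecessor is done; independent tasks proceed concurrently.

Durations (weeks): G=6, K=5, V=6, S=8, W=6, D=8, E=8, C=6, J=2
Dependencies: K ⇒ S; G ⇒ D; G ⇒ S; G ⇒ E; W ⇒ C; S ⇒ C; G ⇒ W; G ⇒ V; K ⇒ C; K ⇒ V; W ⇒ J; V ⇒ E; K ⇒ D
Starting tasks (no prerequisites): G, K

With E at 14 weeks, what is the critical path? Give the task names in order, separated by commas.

G, V, E

Actual critical path: G→V→E = 6+6+8 = 20 ⇒ 20 weeks.
E lies on that path, so at 14 weeks the path becomes 26 weeks.
The critical path is still G→V→E; finish is now 26 weeks.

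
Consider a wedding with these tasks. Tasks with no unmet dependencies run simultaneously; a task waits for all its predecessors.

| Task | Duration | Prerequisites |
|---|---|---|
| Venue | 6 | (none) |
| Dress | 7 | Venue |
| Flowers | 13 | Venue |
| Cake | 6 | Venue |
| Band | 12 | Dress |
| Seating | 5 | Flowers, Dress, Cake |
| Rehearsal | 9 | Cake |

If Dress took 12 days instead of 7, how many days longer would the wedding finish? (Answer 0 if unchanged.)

5

The binding path is Venue→Dress→Band = 6+7+12 = 25; finish at 25 days.
Dress is on the critical path; changing it to 12 makes that path 30 days.
That remains the longest chain; total 30 days.
Change in finish: 30 − 25 = +5 days.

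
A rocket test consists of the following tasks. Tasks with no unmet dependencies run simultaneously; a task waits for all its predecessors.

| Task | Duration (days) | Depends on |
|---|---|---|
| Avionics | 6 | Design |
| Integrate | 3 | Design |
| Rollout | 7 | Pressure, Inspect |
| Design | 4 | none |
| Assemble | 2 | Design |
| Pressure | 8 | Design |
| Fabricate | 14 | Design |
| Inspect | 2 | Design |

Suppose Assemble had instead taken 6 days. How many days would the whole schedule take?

19

Actual critical path: Design→Pressure→Rollout = 4+8+7 = 19 ⇒ 19 days.
Assemble has 13 days of float (longest path through it is 6).
That remains the longest chain; total 19 days.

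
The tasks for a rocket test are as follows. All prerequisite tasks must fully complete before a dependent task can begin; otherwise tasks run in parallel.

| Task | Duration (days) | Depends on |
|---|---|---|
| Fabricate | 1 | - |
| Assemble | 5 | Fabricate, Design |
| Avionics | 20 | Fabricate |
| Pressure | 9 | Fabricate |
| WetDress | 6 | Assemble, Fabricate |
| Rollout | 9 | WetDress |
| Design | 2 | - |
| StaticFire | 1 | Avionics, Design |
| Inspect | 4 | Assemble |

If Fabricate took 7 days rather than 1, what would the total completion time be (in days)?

Baseline: Fabricate→Avionics→StaticFire = 1+20+1 = 22 → 22 days.
Since Fabricate is critical, the +6 change carries straight to that chain (now 28 days).
That remains the longest chain; total 28 days.

28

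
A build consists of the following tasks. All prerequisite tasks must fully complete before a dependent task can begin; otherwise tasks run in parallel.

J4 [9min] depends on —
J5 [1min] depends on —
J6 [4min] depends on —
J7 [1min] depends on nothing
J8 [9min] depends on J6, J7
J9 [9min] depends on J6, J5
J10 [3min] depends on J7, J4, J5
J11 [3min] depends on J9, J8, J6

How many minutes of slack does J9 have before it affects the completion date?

0

The longest chain is J6→J8→J11 = 4+9+3 = 16; overall finish 16 minutes.
The longest chain containing J9 totals 16 minutes.
So J9 can slip 13 − 13 = 0 minutes.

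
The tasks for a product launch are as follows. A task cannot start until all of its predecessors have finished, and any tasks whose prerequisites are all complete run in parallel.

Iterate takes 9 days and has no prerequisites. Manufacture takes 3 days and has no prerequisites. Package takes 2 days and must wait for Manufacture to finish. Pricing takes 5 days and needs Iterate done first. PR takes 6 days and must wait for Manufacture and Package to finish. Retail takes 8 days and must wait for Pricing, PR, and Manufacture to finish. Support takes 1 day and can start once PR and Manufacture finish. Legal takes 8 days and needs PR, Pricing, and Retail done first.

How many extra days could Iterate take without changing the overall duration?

Critical path: Iterate→Pricing→Retail→Legal = 9+5+8+8 = 30, so the finish is 30 days.
The longest chain containing Iterate totals 30 days.
So Iterate can slip 9 − 9 = 0 days.

0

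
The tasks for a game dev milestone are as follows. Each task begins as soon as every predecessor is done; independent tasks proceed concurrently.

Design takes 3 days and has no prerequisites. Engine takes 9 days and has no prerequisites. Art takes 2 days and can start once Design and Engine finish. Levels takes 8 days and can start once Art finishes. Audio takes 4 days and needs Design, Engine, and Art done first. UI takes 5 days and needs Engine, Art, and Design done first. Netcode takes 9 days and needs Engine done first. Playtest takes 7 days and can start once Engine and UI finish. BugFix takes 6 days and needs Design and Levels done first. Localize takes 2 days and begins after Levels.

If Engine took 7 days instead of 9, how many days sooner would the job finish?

Actual critical path: Engine→Art→Levels→BugFix = 9+2+8+6 = 25 ⇒ 25 days.
Engine is on the critical path; changing it to 7 makes that path 23 days.
No other chain overtakes it, so the finish is 23 days.
Change in finish: 23 − 25 = -2 days.

2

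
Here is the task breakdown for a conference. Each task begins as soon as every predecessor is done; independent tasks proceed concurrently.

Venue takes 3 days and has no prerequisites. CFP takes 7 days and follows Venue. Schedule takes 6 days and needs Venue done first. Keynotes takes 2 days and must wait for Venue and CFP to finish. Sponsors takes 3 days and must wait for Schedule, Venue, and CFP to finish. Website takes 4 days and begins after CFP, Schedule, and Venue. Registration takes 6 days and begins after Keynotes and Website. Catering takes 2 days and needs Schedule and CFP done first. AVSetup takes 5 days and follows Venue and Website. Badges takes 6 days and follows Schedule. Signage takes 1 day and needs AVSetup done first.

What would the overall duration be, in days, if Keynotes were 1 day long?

Actual critical path: Venue→CFP→Website→Registration = 3+7+4+6 = 20 ⇒ 20 days.
The longest path through Keynotes is only 18 days, so Keynotes has float 2.
The critical path is still Venue→CFP→Website→Registration; finish is now 20 days.

20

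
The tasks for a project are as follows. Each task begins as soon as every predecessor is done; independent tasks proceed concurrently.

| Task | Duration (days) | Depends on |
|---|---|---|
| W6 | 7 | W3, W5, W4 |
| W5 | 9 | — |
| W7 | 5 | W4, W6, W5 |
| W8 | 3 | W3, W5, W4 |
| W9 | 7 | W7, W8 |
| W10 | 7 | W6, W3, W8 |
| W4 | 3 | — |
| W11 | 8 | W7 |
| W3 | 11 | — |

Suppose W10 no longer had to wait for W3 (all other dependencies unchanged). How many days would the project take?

31

Before: longest chain W3→W6→W7→W11 = 11+7+5+8 = 31, finish 31.
Dropping W3→W10 doesn't change W10's earliest start (18); another predecessor still binds.
After: W3→W6→W7→W11 = 11+7+5+8 = 31 → 31 days.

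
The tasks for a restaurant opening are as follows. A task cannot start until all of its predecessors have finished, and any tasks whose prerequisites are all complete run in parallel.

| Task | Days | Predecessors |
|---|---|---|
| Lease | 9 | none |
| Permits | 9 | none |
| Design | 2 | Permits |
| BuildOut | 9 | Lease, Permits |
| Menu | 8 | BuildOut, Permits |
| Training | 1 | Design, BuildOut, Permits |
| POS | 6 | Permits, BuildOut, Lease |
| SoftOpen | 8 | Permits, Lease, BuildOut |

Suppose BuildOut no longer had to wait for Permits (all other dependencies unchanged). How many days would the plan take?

26

With the dependency in place, Lease→BuildOut→Menu = 9+9+8 = 26 sets the finish at 26 days.
Dropping Permits→BuildOut doesn't change BuildOut's earliest start (9); another predecessor still binds.
After: Lease→BuildOut→Menu = 9+9+8 = 26 → 26 days.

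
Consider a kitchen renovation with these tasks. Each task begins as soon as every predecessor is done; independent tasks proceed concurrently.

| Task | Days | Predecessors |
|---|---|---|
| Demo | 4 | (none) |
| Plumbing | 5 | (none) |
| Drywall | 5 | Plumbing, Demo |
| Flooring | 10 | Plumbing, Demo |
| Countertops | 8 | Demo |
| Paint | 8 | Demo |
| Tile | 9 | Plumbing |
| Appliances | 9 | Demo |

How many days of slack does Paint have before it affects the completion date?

3

Plumbing→Flooring = 5+10 = 15 sets the makespan at 15 days.
Paint finishes as early as 12 and must finish by 15.
So Paint can slip 15 − 12 = 3 days.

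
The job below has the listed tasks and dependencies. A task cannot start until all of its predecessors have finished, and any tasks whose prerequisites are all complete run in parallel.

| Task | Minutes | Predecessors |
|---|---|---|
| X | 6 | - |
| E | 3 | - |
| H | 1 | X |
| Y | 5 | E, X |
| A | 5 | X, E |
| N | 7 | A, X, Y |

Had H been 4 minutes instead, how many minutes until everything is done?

18

Baseline: X→Y→N = 6+5+7 = 18 → 18 minutes.
H is off the critical path — its longest chain is 7 minutes, giving 11 of slack.
That remains the longest chain; total 18 minutes.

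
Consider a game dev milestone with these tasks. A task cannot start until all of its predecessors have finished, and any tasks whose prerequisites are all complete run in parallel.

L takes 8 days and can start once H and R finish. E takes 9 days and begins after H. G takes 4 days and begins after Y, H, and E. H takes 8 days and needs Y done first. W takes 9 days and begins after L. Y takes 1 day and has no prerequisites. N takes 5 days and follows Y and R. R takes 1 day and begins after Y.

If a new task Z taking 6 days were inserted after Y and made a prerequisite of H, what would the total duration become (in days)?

Originally the plan takes 26 days.
With Z inserted, H now waits for max(Y, Z).
New critical path: Y→Z→H→L→W = 1+6+8+8+9 = 32 ⇒ 32 days.

32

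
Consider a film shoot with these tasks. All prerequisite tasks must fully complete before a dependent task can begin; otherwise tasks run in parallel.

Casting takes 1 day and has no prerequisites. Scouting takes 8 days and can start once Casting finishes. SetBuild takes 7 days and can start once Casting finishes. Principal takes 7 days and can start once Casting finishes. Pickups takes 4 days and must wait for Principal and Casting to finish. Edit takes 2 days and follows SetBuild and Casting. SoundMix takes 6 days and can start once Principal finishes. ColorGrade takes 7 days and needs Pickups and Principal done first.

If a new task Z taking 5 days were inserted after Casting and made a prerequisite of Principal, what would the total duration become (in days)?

Originally the plan takes 19 days.
With Z inserted, Principal now waits for max(Casting, Z).
New critical path: Casting→Z→Principal→Pickups→ColorGrade = 1+5+7+4+7 = 24 ⇒ 24 days.

24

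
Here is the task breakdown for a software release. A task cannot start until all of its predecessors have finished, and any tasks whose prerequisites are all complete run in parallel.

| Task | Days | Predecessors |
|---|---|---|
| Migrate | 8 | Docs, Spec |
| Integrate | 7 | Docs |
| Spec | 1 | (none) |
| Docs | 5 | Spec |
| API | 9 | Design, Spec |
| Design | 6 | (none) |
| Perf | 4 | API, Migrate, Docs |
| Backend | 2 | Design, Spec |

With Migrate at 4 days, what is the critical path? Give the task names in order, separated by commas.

Design, API, Perf

Critical path before the change: Design→API→Perf = 6+9+4 = 19 giving 19 days.
Migrate is off the critical path — its longest chain is 18 days, giving 1 of slack.
The critical path is still Design→API→Perf; finish is now 19 days.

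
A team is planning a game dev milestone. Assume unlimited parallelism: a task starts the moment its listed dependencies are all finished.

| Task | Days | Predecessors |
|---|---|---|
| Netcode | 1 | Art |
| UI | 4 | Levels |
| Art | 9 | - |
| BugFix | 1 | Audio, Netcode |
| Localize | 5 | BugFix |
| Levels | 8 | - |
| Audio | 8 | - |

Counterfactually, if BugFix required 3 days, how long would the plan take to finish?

The binding path is Art→Netcode→BugFix→Localize = 9+1+1+5 = 16; finish at 16 days.
BugFix is on the critical path; changing it to 3 makes that path 18 days.
No other chain overtakes it, so the finish is 18 days.

18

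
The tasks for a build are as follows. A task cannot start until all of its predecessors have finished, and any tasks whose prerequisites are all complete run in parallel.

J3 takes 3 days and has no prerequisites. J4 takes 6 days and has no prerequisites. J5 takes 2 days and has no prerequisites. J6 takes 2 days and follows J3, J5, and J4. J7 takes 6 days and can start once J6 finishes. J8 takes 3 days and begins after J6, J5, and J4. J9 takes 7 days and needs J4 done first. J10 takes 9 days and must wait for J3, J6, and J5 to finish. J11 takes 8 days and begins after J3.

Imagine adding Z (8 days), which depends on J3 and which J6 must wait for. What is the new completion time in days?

22

Originally the project takes 17 days.
With Z inserted, J6 now waits for max(J3, J5, J4, Z).
New critical path: J3→Z→J6→J10 = 3+8+2+9 = 22 ⇒ 22 days.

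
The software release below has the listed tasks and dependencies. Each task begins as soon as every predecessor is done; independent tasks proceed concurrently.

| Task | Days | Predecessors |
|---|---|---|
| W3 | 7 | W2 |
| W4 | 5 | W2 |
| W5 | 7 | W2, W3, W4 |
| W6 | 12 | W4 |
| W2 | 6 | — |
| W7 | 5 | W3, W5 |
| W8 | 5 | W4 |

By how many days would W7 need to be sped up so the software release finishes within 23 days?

2

Current finish: 25 days; target: 23.
W7 is on every critical path, so each day cut from W7 cuts the finish by one (this holds down to a finish of 23).
Need 25 − 23 = 2 days off W7 → W7 becomes 3 days, finish becomes 23.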